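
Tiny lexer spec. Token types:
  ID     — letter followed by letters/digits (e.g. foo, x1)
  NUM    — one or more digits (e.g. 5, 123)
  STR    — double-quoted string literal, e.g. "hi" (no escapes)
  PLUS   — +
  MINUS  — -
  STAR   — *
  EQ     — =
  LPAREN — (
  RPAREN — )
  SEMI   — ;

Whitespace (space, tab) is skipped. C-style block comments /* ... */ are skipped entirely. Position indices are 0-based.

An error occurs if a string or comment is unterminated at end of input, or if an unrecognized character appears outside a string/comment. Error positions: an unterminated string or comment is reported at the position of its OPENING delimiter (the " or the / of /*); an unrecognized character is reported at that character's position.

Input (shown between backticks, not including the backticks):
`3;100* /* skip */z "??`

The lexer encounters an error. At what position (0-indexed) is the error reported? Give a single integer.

Answer: 19

Derivation:
pos=0: emit NUM '3' (now at pos=1)
pos=1: emit SEMI ';'
pos=2: emit NUM '100' (now at pos=5)
pos=5: emit STAR '*'
pos=7: enter COMMENT mode (saw '/*')
exit COMMENT mode (now at pos=17)
pos=17: emit ID 'z' (now at pos=18)
pos=19: enter STRING mode
pos=19: ERROR — unterminated string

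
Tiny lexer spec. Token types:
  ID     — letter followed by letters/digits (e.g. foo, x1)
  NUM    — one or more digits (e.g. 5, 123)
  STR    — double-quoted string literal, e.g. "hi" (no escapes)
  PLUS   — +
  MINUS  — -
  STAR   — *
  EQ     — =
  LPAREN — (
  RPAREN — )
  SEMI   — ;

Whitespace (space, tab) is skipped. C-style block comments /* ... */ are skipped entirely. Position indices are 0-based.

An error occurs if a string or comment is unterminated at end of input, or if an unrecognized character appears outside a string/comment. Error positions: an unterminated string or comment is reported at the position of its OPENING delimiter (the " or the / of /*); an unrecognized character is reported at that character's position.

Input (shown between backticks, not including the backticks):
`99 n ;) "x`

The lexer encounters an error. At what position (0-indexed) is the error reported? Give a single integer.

pos=0: emit NUM '99' (now at pos=2)
pos=3: emit ID 'n' (now at pos=4)
pos=5: emit SEMI ';'
pos=6: emit RPAREN ')'
pos=8: enter STRING mode
pos=8: ERROR — unterminated string

Answer: 8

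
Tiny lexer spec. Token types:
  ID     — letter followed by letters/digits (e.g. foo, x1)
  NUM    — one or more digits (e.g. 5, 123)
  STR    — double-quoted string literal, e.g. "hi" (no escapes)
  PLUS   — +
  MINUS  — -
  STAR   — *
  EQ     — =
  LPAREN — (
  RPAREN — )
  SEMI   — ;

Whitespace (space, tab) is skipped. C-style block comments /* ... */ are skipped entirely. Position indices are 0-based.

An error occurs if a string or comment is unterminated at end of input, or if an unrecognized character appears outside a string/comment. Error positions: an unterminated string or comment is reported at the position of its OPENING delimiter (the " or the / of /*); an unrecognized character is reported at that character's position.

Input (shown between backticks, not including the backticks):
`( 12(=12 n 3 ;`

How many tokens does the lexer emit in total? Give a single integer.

pos=0: emit LPAREN '('
pos=2: emit NUM '12' (now at pos=4)
pos=4: emit LPAREN '('
pos=5: emit EQ '='
pos=6: emit NUM '12' (now at pos=8)
pos=9: emit ID 'n' (now at pos=10)
pos=11: emit NUM '3' (now at pos=12)
pos=13: emit SEMI ';'
DONE. 8 tokens: [LPAREN, NUM, LPAREN, EQ, NUM, ID, NUM, SEMI]

Answer: 8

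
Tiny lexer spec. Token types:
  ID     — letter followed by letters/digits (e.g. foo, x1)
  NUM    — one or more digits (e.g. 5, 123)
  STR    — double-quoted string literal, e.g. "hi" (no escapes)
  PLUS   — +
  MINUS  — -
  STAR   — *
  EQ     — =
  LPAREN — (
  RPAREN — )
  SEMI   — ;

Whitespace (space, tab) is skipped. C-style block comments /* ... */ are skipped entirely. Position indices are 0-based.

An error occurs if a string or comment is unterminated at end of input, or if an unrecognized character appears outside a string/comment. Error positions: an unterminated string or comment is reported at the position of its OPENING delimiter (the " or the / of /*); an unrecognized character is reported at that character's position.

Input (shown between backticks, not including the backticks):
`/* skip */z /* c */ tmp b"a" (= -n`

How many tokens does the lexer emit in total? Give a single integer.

pos=0: enter COMMENT mode (saw '/*')
exit COMMENT mode (now at pos=10)
pos=10: emit ID 'z' (now at pos=11)
pos=12: enter COMMENT mode (saw '/*')
exit COMMENT mode (now at pos=19)
pos=20: emit ID 'tmp' (now at pos=23)
pos=24: emit ID 'b' (now at pos=25)
pos=25: enter STRING mode
pos=25: emit STR "a" (now at pos=28)
pos=29: emit LPAREN '('
pos=30: emit EQ '='
pos=32: emit MINUS '-'
pos=33: emit ID 'n' (now at pos=34)
DONE. 8 tokens: [ID, ID, ID, STR, LPAREN, EQ, MINUS, ID]

Answer: 8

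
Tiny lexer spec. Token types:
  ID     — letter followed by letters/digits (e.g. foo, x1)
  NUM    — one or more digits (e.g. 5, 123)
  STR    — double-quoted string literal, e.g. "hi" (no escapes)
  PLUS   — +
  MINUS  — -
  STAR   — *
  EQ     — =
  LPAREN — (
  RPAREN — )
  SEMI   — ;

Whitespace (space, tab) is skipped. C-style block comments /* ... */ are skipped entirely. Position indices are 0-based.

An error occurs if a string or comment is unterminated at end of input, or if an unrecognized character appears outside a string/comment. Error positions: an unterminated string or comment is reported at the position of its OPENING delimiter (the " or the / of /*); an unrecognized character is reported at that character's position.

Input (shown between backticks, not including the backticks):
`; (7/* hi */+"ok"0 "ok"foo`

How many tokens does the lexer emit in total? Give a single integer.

Answer: 8

Derivation:
pos=0: emit SEMI ';'
pos=2: emit LPAREN '('
pos=3: emit NUM '7' (now at pos=4)
pos=4: enter COMMENT mode (saw '/*')
exit COMMENT mode (now at pos=12)
pos=12: emit PLUS '+'
pos=13: enter STRING mode
pos=13: emit STR "ok" (now at pos=17)
pos=17: emit NUM '0' (now at pos=18)
pos=19: enter STRING mode
pos=19: emit STR "ok" (now at pos=23)
pos=23: emit ID 'foo' (now at pos=26)
DONE. 8 tokens: [SEMI, LPAREN, NUM, PLUS, STR, NUM, STR, ID]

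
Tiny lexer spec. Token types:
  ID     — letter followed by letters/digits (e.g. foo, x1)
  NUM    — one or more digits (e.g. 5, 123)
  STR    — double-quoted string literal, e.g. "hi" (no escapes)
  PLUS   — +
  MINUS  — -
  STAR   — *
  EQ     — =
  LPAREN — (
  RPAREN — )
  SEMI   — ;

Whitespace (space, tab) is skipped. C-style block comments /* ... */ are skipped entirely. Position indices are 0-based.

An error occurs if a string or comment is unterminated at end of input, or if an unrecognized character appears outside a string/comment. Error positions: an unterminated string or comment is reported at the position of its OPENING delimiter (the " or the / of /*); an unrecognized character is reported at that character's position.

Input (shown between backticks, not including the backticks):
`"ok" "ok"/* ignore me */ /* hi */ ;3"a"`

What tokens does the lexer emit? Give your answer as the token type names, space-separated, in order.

pos=0: enter STRING mode
pos=0: emit STR "ok" (now at pos=4)
pos=5: enter STRING mode
pos=5: emit STR "ok" (now at pos=9)
pos=9: enter COMMENT mode (saw '/*')
exit COMMENT mode (now at pos=24)
pos=25: enter COMMENT mode (saw '/*')
exit COMMENT mode (now at pos=33)
pos=34: emit SEMI ';'
pos=35: emit NUM '3' (now at pos=36)
pos=36: enter STRING mode
pos=36: emit STR "a" (now at pos=39)
DONE. 5 tokens: [STR, STR, SEMI, NUM, STR]

Answer: STR STR SEMI NUM STR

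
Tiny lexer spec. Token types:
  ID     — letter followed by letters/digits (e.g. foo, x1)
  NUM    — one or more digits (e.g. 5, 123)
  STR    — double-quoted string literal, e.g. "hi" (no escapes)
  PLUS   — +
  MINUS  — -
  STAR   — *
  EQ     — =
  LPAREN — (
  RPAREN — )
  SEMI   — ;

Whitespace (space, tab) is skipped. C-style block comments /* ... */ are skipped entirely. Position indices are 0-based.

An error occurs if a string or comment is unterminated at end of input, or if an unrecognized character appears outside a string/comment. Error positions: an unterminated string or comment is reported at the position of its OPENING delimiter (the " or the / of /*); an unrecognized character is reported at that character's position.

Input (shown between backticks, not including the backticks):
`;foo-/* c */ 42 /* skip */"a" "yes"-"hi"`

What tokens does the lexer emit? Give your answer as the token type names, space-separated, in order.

pos=0: emit SEMI ';'
pos=1: emit ID 'foo' (now at pos=4)
pos=4: emit MINUS '-'
pos=5: enter COMMENT mode (saw '/*')
exit COMMENT mode (now at pos=12)
pos=13: emit NUM '42' (now at pos=15)
pos=16: enter COMMENT mode (saw '/*')
exit COMMENT mode (now at pos=26)
pos=26: enter STRING mode
pos=26: emit STR "a" (now at pos=29)
pos=30: enter STRING mode
pos=30: emit STR "yes" (now at pos=35)
pos=35: emit MINUS '-'
pos=36: enter STRING mode
pos=36: emit STR "hi" (now at pos=40)
DONE. 8 tokens: [SEMI, ID, MINUS, NUM, STR, STR, MINUS, STR]

Answer: SEMI ID MINUS NUM STR STR MINUS STR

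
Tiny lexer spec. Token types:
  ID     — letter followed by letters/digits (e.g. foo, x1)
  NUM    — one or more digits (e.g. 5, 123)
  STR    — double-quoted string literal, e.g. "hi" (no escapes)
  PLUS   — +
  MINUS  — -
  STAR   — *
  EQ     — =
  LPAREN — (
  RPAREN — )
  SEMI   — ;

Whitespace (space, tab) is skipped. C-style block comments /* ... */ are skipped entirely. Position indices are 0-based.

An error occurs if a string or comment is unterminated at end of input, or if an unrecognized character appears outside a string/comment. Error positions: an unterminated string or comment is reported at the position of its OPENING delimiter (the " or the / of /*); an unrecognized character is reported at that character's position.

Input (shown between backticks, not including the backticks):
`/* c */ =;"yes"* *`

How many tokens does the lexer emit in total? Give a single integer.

pos=0: enter COMMENT mode (saw '/*')
exit COMMENT mode (now at pos=7)
pos=8: emit EQ '='
pos=9: emit SEMI ';'
pos=10: enter STRING mode
pos=10: emit STR "yes" (now at pos=15)
pos=15: emit STAR '*'
pos=17: emit STAR '*'
DONE. 5 tokens: [EQ, SEMI, STR, STAR, STAR]

Answer: 5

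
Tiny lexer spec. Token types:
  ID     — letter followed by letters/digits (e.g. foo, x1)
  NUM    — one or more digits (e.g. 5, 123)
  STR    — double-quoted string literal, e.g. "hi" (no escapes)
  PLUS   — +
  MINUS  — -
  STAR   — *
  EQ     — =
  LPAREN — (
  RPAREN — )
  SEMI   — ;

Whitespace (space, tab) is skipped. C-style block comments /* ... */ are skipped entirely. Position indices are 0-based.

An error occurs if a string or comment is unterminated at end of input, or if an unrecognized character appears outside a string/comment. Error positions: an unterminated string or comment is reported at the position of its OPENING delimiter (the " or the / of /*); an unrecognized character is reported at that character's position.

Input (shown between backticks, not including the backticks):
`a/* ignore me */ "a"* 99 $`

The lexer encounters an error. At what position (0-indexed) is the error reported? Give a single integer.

Answer: 25

Derivation:
pos=0: emit ID 'a' (now at pos=1)
pos=1: enter COMMENT mode (saw '/*')
exit COMMENT mode (now at pos=16)
pos=17: enter STRING mode
pos=17: emit STR "a" (now at pos=20)
pos=20: emit STAR '*'
pos=22: emit NUM '99' (now at pos=24)
pos=25: ERROR — unrecognized char '$'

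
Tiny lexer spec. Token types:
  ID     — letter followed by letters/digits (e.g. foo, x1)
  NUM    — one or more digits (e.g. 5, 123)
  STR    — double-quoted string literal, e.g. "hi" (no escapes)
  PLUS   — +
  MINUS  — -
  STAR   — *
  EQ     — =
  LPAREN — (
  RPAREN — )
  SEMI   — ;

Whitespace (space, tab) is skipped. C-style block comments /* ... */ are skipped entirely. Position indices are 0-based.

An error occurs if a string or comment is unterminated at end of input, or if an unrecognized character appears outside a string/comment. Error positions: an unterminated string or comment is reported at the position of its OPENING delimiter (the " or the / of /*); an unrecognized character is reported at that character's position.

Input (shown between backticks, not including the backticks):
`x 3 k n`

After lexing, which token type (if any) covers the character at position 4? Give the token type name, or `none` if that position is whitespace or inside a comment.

Answer: ID

Derivation:
pos=0: emit ID 'x' (now at pos=1)
pos=2: emit NUM '3' (now at pos=3)
pos=4: emit ID 'k' (now at pos=5)
pos=6: emit ID 'n' (now at pos=7)
DONE. 4 tokens: [ID, NUM, ID, ID]
Position 4: char is 'k' -> ID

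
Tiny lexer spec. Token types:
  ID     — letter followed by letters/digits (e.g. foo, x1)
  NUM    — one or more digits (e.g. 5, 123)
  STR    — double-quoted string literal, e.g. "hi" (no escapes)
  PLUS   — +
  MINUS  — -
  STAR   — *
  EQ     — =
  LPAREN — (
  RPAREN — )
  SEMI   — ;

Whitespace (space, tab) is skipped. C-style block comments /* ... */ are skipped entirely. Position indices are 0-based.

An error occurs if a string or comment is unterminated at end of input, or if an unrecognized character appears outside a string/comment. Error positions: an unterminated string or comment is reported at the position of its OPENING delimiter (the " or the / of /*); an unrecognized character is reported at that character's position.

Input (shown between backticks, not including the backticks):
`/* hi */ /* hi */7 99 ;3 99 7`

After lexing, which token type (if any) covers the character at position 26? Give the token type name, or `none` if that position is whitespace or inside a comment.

Answer: NUM

Derivation:
pos=0: enter COMMENT mode (saw '/*')
exit COMMENT mode (now at pos=8)
pos=9: enter COMMENT mode (saw '/*')
exit COMMENT mode (now at pos=17)
pos=17: emit NUM '7' (now at pos=18)
pos=19: emit NUM '99' (now at pos=21)
pos=22: emit SEMI ';'
pos=23: emit NUM '3' (now at pos=24)
pos=25: emit NUM '99' (now at pos=27)
pos=28: emit NUM '7' (now at pos=29)
DONE. 6 tokens: [NUM, NUM, SEMI, NUM, NUM, NUM]
Position 26: char is '9' -> NUM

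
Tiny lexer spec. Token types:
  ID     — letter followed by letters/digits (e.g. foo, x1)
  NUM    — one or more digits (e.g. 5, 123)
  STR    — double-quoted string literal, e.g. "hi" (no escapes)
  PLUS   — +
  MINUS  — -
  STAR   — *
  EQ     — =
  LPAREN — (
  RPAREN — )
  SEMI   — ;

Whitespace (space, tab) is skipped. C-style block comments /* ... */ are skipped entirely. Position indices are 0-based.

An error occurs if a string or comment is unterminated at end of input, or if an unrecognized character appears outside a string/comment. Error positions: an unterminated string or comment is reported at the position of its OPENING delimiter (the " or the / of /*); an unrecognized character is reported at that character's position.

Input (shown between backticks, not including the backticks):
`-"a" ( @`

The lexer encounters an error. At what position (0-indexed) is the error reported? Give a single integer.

pos=0: emit MINUS '-'
pos=1: enter STRING mode
pos=1: emit STR "a" (now at pos=4)
pos=5: emit LPAREN '('
pos=7: ERROR — unrecognized char '@'

Answer: 7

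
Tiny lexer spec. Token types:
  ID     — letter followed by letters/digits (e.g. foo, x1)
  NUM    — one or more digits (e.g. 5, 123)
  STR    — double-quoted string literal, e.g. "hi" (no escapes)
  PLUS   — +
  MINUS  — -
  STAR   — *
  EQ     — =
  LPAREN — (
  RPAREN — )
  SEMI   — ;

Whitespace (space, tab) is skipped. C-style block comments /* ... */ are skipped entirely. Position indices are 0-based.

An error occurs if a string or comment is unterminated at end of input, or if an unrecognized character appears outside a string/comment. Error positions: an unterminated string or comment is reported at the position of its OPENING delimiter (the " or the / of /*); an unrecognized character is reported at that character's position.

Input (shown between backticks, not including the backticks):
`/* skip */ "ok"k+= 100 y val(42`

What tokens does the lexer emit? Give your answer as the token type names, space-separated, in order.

Answer: STR ID PLUS EQ NUM ID ID LPAREN NUM

Derivation:
pos=0: enter COMMENT mode (saw '/*')
exit COMMENT mode (now at pos=10)
pos=11: enter STRING mode
pos=11: emit STR "ok" (now at pos=15)
pos=15: emit ID 'k' (now at pos=16)
pos=16: emit PLUS '+'
pos=17: emit EQ '='
pos=19: emit NUM '100' (now at pos=22)
pos=23: emit ID 'y' (now at pos=24)
pos=25: emit ID 'val' (now at pos=28)
pos=28: emit LPAREN '('
pos=29: emit NUM '42' (now at pos=31)
DONE. 9 tokens: [STR, ID, PLUS, EQ, NUM, ID, ID, LPAREN, NUM]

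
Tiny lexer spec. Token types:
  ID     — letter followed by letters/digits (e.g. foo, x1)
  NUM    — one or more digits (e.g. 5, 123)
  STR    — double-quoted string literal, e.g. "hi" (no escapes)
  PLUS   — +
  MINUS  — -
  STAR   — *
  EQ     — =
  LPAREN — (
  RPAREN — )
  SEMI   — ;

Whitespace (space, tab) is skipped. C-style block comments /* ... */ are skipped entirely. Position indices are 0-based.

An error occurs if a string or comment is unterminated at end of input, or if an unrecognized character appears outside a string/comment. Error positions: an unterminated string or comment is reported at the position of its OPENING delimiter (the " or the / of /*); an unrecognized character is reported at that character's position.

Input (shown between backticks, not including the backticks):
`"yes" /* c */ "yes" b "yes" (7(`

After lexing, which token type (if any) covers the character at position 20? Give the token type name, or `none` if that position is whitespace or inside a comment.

pos=0: enter STRING mode
pos=0: emit STR "yes" (now at pos=5)
pos=6: enter COMMENT mode (saw '/*')
exit COMMENT mode (now at pos=13)
pos=14: enter STRING mode
pos=14: emit STR "yes" (now at pos=19)
pos=20: emit ID 'b' (now at pos=21)
pos=22: enter STRING mode
pos=22: emit STR "yes" (now at pos=27)
pos=28: emit LPAREN '('
pos=29: emit NUM '7' (now at pos=30)
pos=30: emit LPAREN '('
DONE. 7 tokens: [STR, STR, ID, STR, LPAREN, NUM, LPAREN]
Position 20: char is 'b' -> ID

Answer: ID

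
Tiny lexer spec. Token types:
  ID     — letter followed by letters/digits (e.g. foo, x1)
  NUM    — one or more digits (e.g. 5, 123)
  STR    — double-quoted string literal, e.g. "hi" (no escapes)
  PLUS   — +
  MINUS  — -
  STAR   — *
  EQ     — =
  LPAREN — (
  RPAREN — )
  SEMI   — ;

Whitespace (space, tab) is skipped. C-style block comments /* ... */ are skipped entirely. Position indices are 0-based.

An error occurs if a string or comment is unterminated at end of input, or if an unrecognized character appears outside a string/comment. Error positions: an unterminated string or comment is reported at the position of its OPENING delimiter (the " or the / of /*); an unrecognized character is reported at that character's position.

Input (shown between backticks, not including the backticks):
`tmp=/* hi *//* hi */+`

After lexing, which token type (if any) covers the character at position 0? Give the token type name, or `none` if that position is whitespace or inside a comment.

Answer: ID

Derivation:
pos=0: emit ID 'tmp' (now at pos=3)
pos=3: emit EQ '='
pos=4: enter COMMENT mode (saw '/*')
exit COMMENT mode (now at pos=12)
pos=12: enter COMMENT mode (saw '/*')
exit COMMENT mode (now at pos=20)
pos=20: emit PLUS '+'
DONE. 3 tokens: [ID, EQ, PLUS]
Position 0: char is 't' -> ID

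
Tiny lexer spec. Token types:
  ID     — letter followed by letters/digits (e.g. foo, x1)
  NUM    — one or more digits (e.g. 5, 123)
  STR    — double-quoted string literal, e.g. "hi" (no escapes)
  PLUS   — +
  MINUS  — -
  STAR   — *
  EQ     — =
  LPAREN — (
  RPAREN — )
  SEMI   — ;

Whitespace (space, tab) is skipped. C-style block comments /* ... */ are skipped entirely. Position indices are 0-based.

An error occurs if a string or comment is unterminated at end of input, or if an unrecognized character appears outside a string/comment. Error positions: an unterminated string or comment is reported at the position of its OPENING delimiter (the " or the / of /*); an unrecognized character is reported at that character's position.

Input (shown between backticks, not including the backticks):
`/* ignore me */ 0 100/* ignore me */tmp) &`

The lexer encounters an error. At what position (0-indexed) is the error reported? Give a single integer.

pos=0: enter COMMENT mode (saw '/*')
exit COMMENT mode (now at pos=15)
pos=16: emit NUM '0' (now at pos=17)
pos=18: emit NUM '100' (now at pos=21)
pos=21: enter COMMENT mode (saw '/*')
exit COMMENT mode (now at pos=36)
pos=36: emit ID 'tmp' (now at pos=39)
pos=39: emit RPAREN ')'
pos=41: ERROR — unrecognized char '&'

Answer: 41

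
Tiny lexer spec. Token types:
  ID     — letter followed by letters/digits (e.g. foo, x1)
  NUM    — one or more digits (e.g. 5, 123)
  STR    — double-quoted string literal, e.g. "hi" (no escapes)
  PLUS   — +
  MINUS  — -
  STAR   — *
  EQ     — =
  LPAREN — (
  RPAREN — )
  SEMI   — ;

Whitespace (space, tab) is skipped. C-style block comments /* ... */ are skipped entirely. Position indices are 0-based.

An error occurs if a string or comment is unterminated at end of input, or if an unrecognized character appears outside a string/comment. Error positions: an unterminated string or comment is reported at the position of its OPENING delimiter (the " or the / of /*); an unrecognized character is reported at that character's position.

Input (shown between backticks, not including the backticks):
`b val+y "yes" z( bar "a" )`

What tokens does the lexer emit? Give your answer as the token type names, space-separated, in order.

pos=0: emit ID 'b' (now at pos=1)
pos=2: emit ID 'val' (now at pos=5)
pos=5: emit PLUS '+'
pos=6: emit ID 'y' (now at pos=7)
pos=8: enter STRING mode
pos=8: emit STR "yes" (now at pos=13)
pos=14: emit ID 'z' (now at pos=15)
pos=15: emit LPAREN '('
pos=17: emit ID 'bar' (now at pos=20)
pos=21: enter STRING mode
pos=21: emit STR "a" (now at pos=24)
pos=25: emit RPAREN ')'
DONE. 10 tokens: [ID, ID, PLUS, ID, STR, ID, LPAREN, ID, STR, RPAREN]

Answer: ID ID PLUS ID STR ID LPAREN ID STR RPAREN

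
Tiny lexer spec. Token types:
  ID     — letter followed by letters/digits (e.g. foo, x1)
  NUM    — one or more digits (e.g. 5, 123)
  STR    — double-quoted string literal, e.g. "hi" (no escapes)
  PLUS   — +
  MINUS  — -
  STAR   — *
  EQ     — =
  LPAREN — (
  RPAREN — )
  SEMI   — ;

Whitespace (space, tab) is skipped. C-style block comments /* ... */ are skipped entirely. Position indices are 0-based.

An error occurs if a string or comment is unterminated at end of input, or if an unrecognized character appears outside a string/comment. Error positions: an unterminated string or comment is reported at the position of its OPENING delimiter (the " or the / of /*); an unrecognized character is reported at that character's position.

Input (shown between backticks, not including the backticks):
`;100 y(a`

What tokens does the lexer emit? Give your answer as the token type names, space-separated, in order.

pos=0: emit SEMI ';'
pos=1: emit NUM '100' (now at pos=4)
pos=5: emit ID 'y' (now at pos=6)
pos=6: emit LPAREN '('
pos=7: emit ID 'a' (now at pos=8)
DONE. 5 tokens: [SEMI, NUM, ID, LPAREN, ID]

Answer: SEMI NUM ID LPAREN ID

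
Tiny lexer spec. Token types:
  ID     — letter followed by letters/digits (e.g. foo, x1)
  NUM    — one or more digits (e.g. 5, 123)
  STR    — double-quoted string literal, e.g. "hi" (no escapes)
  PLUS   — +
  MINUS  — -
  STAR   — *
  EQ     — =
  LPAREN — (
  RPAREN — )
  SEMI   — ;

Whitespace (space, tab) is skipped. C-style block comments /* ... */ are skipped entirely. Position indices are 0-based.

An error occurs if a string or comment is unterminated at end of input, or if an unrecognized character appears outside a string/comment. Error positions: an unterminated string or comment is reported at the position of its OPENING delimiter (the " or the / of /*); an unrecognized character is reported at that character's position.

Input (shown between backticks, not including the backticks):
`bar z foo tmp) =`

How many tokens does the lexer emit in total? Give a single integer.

Answer: 6

Derivation:
pos=0: emit ID 'bar' (now at pos=3)
pos=4: emit ID 'z' (now at pos=5)
pos=6: emit ID 'foo' (now at pos=9)
pos=10: emit ID 'tmp' (now at pos=13)
pos=13: emit RPAREN ')'
pos=15: emit EQ '='
DONE. 6 tokens: [ID, ID, ID, ID, RPAREN, EQ]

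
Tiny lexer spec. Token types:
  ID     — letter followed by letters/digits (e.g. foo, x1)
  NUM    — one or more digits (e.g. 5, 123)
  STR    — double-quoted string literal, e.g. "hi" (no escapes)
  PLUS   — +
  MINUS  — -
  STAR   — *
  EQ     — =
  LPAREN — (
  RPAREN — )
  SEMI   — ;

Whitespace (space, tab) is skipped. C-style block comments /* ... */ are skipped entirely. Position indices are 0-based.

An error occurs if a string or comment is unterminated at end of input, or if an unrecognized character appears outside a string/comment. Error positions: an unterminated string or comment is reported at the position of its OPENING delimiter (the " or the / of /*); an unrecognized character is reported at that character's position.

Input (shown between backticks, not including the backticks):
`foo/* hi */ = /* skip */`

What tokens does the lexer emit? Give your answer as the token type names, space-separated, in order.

Answer: ID EQ

Derivation:
pos=0: emit ID 'foo' (now at pos=3)
pos=3: enter COMMENT mode (saw '/*')
exit COMMENT mode (now at pos=11)
pos=12: emit EQ '='
pos=14: enter COMMENT mode (saw '/*')
exit COMMENT mode (now at pos=24)
DONE. 2 tokens: [ID, EQ]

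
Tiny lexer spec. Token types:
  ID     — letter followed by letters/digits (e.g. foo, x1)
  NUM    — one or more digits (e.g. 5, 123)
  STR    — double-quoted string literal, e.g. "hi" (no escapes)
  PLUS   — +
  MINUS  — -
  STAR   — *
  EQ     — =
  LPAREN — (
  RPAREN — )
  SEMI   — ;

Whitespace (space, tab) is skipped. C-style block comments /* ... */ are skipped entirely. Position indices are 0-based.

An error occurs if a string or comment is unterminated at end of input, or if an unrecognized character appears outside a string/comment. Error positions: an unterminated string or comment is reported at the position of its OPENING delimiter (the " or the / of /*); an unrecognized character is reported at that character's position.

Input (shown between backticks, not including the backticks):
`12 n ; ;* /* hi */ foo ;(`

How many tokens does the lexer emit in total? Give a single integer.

Answer: 8

Derivation:
pos=0: emit NUM '12' (now at pos=2)
pos=3: emit ID 'n' (now at pos=4)
pos=5: emit SEMI ';'
pos=7: emit SEMI ';'
pos=8: emit STAR '*'
pos=10: enter COMMENT mode (saw '/*')
exit COMMENT mode (now at pos=18)
pos=19: emit ID 'foo' (now at pos=22)
pos=23: emit SEMI ';'
pos=24: emit LPAREN '('
DONE. 8 tokens: [NUM, ID, SEMI, SEMI, STAR, ID, SEMI, LPAREN]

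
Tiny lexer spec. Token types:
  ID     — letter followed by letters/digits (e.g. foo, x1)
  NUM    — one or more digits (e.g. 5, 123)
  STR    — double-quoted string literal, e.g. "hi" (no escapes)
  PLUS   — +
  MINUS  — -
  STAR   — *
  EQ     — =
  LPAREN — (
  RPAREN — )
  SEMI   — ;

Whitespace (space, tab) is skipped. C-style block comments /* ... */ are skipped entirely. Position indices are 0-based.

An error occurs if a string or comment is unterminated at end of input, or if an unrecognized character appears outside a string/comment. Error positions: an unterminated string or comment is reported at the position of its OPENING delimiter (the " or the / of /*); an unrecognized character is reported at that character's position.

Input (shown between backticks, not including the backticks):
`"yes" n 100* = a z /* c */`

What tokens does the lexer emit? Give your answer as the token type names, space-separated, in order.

pos=0: enter STRING mode
pos=0: emit STR "yes" (now at pos=5)
pos=6: emit ID 'n' (now at pos=7)
pos=8: emit NUM '100' (now at pos=11)
pos=11: emit STAR '*'
pos=13: emit EQ '='
pos=15: emit ID 'a' (now at pos=16)
pos=17: emit ID 'z' (now at pos=18)
pos=19: enter COMMENT mode (saw '/*')
exit COMMENT mode (now at pos=26)
DONE. 7 tokens: [STR, ID, NUM, STAR, EQ, ID, ID]

Answer: STR ID NUM STAR EQ ID ID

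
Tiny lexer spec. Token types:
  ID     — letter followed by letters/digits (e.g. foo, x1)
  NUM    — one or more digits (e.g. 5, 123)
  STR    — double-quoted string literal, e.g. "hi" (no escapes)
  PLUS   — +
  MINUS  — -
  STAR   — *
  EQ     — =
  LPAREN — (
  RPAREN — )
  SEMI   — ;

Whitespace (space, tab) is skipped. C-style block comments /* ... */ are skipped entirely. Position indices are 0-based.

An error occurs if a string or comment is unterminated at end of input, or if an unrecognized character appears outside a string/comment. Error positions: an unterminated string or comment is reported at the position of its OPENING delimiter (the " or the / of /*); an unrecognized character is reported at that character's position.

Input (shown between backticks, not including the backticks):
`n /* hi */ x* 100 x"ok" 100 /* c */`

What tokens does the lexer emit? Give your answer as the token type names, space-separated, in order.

pos=0: emit ID 'n' (now at pos=1)
pos=2: enter COMMENT mode (saw '/*')
exit COMMENT mode (now at pos=10)
pos=11: emit ID 'x' (now at pos=12)
pos=12: emit STAR '*'
pos=14: emit NUM '100' (now at pos=17)
pos=18: emit ID 'x' (now at pos=19)
pos=19: enter STRING mode
pos=19: emit STR "ok" (now at pos=23)
pos=24: emit NUM '100' (now at pos=27)
pos=28: enter COMMENT mode (saw '/*')
exit COMMENT mode (now at pos=35)
DONE. 7 tokens: [ID, ID, STAR, NUM, ID, STR, NUM]

Answer: ID ID STAR NUM ID STR NUM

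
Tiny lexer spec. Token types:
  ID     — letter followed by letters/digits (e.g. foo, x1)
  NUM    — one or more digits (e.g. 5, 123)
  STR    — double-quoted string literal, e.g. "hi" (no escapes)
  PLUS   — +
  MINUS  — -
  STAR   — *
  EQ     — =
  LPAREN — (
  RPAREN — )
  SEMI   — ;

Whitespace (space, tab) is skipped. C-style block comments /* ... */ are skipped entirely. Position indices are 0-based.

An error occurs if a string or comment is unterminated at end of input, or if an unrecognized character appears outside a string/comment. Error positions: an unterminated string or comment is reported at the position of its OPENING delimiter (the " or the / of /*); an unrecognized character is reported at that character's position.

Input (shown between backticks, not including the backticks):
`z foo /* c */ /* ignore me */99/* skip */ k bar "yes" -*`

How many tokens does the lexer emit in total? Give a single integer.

Answer: 8

Derivation:
pos=0: emit ID 'z' (now at pos=1)
pos=2: emit ID 'foo' (now at pos=5)
pos=6: enter COMMENT mode (saw '/*')
exit COMMENT mode (now at pos=13)
pos=14: enter COMMENT mode (saw '/*')
exit COMMENT mode (now at pos=29)
pos=29: emit NUM '99' (now at pos=31)
pos=31: enter COMMENT mode (saw '/*')
exit COMMENT mode (now at pos=41)
pos=42: emit ID 'k' (now at pos=43)
pos=44: emit ID 'bar' (now at pos=47)
pos=48: enter STRING mode
pos=48: emit STR "yes" (now at pos=53)
pos=54: emit MINUS '-'
pos=55: emit STAR '*'
DONE. 8 tokens: [ID, ID, NUM, ID, ID, STR, MINUS, STAR]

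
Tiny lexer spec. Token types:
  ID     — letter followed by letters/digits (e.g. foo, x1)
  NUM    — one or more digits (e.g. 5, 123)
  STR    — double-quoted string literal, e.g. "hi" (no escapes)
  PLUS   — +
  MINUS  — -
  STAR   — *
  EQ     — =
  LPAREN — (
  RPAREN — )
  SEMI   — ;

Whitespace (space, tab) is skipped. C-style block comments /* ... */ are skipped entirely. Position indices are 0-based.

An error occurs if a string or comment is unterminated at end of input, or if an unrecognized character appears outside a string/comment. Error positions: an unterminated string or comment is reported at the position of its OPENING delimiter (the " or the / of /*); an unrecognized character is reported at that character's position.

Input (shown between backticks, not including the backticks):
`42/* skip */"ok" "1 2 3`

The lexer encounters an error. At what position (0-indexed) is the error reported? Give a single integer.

pos=0: emit NUM '42' (now at pos=2)
pos=2: enter COMMENT mode (saw '/*')
exit COMMENT mode (now at pos=12)
pos=12: enter STRING mode
pos=12: emit STR "ok" (now at pos=16)
pos=17: enter STRING mode
pos=17: ERROR — unterminated string

Answer: 17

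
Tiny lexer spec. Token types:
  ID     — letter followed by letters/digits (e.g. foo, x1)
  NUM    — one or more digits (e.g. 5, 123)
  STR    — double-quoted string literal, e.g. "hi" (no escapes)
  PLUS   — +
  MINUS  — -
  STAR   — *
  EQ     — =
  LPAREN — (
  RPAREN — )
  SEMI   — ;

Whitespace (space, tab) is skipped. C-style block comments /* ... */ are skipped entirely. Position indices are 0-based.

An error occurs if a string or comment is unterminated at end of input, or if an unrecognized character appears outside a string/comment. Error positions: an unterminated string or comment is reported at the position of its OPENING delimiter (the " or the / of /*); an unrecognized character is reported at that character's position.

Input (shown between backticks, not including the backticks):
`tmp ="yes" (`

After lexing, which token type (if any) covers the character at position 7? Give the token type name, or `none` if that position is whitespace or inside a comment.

pos=0: emit ID 'tmp' (now at pos=3)
pos=4: emit EQ '='
pos=5: enter STRING mode
pos=5: emit STR "yes" (now at pos=10)
pos=11: emit LPAREN '('
DONE. 4 tokens: [ID, EQ, STR, LPAREN]
Position 7: char is 'e' -> STR

Answer: STR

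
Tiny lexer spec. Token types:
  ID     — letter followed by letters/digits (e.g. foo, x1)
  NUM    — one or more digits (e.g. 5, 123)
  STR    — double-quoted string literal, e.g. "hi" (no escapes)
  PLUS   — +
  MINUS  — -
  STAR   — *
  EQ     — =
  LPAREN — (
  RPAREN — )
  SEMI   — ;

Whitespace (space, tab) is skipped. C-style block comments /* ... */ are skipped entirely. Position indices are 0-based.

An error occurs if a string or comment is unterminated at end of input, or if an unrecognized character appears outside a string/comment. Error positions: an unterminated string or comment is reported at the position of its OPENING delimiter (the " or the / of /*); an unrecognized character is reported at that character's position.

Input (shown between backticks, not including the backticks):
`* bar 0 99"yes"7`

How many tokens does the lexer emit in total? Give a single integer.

pos=0: emit STAR '*'
pos=2: emit ID 'bar' (now at pos=5)
pos=6: emit NUM '0' (now at pos=7)
pos=8: emit NUM '99' (now at pos=10)
pos=10: enter STRING mode
pos=10: emit STR "yes" (now at pos=15)
pos=15: emit NUM '7' (now at pos=16)
DONE. 6 tokens: [STAR, ID, NUM, NUM, STR, NUM]

Answer: 6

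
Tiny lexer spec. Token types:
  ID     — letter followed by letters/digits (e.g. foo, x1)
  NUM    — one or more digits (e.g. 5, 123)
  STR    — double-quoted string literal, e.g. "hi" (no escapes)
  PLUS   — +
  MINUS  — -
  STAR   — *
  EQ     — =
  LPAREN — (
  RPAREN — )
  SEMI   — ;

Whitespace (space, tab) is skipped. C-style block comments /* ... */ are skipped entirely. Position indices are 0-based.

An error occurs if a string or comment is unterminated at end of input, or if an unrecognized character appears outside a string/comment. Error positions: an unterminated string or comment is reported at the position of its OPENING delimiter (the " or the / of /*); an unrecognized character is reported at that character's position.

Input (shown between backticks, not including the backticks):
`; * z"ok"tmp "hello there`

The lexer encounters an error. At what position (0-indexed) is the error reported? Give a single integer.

pos=0: emit SEMI ';'
pos=2: emit STAR '*'
pos=4: emit ID 'z' (now at pos=5)
pos=5: enter STRING mode
pos=5: emit STR "ok" (now at pos=9)
pos=9: emit ID 'tmp' (now at pos=12)
pos=13: enter STRING mode
pos=13: ERROR — unterminated string

Answer: 13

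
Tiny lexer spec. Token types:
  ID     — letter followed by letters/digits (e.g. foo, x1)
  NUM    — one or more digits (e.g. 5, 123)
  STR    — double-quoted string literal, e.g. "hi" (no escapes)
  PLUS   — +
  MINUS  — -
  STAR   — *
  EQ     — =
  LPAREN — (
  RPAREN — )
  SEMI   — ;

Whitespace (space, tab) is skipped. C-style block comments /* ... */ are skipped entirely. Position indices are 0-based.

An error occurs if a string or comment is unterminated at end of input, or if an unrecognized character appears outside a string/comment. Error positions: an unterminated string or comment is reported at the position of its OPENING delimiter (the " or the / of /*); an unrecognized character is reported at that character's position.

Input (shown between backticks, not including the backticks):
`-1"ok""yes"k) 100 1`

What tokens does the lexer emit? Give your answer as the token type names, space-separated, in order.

pos=0: emit MINUS '-'
pos=1: emit NUM '1' (now at pos=2)
pos=2: enter STRING mode
pos=2: emit STR "ok" (now at pos=6)
pos=6: enter STRING mode
pos=6: emit STR "yes" (now at pos=11)
pos=11: emit ID 'k' (now at pos=12)
pos=12: emit RPAREN ')'
pos=14: emit NUM '100' (now at pos=17)
pos=18: emit NUM '1' (now at pos=19)
DONE. 8 tokens: [MINUS, NUM, STR, STR, ID, RPAREN, NUM, NUM]

Answer: MINUS NUM STR STR ID RPAREN NUM NUM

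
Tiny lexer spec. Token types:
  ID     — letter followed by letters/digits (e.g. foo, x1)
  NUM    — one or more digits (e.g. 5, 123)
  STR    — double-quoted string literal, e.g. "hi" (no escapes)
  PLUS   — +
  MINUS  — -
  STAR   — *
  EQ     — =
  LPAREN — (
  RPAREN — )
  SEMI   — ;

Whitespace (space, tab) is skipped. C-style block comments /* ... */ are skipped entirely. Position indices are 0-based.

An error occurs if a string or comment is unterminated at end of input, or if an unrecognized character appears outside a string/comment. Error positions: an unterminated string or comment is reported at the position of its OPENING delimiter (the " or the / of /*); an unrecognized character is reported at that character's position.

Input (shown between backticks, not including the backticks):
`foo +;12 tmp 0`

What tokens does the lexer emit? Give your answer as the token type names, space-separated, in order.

Answer: ID PLUS SEMI NUM ID NUM

Derivation:
pos=0: emit ID 'foo' (now at pos=3)
pos=4: emit PLUS '+'
pos=5: emit SEMI ';'
pos=6: emit NUM '12' (now at pos=8)
pos=9: emit ID 'tmp' (now at pos=12)
pos=13: emit NUM '0' (now at pos=14)
DONE. 6 tokens: [ID, PLUS, SEMI, NUM, ID, NUM]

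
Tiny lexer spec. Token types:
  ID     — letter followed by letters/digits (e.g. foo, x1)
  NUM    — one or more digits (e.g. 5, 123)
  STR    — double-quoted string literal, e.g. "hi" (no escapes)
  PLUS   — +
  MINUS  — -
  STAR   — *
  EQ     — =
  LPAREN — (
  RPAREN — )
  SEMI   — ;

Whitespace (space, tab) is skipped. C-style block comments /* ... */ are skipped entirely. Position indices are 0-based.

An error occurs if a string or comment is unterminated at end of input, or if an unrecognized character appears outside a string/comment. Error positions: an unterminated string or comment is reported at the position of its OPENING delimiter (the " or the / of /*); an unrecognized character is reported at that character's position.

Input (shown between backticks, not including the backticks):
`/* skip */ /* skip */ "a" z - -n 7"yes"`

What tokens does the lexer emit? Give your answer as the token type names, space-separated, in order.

Answer: STR ID MINUS MINUS ID NUM STR

Derivation:
pos=0: enter COMMENT mode (saw '/*')
exit COMMENT mode (now at pos=10)
pos=11: enter COMMENT mode (saw '/*')
exit COMMENT mode (now at pos=21)
pos=22: enter STRING mode
pos=22: emit STR "a" (now at pos=25)
pos=26: emit ID 'z' (now at pos=27)
pos=28: emit MINUS '-'
pos=30: emit MINUS '-'
pos=31: emit ID 'n' (now at pos=32)
pos=33: emit NUM '7' (now at pos=34)
pos=34: enter STRING mode
pos=34: emit STR "yes" (now at pos=39)
DONE. 7 tokens: [STR, ID, MINUS, MINUS, ID, NUM, STR]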